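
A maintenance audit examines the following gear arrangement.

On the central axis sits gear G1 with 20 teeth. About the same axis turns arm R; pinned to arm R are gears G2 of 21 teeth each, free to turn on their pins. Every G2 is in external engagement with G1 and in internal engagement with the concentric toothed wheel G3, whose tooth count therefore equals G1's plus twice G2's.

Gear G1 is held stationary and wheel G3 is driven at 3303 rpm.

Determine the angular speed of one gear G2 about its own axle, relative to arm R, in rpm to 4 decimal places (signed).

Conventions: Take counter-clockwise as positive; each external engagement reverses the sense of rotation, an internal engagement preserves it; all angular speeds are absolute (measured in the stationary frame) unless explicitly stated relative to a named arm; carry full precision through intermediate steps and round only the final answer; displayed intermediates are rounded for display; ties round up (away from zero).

topology: planetary set — G1 20T / G2 21T / G3 62T, arm = carrier (Willis)
normalise by the input: solve with ω_ring = 1, then scale by 3303 rpm
ring teeth: 20 + 2·21 = 62
20(ω_sun−ω_arm) = −62(ω_ring−ω_arm),  ω_sun = 0, ω_ring = 1
20(0−ω_arm) = −62(1−ω_arm)  ⇒  82·ω_arm = 62  ⇒  ω_arm = 31/41
sun–planet mesh: 20·(0−31/41) = −21·(ω_p−ω_arm)  ⇒  ω_p−ω_arm = 620/861
scale: ω_p−ω_arm = 620/861 × 3303 rpm = +2378.4669 rpm

+2378.4669 rpm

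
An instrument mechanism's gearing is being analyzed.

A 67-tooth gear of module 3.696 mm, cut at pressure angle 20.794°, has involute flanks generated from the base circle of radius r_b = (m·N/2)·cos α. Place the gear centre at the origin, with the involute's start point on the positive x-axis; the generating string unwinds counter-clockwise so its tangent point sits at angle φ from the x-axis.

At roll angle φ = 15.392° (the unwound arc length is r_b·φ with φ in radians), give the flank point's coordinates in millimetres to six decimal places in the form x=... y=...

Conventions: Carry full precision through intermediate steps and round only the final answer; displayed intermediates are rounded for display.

x=119.852684 y=0.742648

single-mesh involute tooth geometry (67T wheel at module 3.696)
pitch radius r_p = m·N/2 = 3.696·67/2 = 123.816000
base radius r_b = r_p·cos α = 123.816000·cos 20.794° = 115.750980
roll angle φ = 15.392° = 0.26864108 rad
x = r_b·(cos φ + φ·sin φ) = 119.852684
y = r_b·(sin φ − φ·cos φ) = 0.742648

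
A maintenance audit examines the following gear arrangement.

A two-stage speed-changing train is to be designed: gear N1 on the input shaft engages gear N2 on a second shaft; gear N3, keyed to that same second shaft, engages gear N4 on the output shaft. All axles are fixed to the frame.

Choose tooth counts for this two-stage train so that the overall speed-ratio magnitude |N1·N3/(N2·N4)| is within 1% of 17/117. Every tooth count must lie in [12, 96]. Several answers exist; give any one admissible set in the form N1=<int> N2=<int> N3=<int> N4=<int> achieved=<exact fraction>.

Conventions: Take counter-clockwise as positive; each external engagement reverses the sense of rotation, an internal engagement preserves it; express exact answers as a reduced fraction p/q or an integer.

N1=12 N2=18 N3=17 N4=78 achieved=17/117

design class (target 17/117): fixed-axis compound train
target = 17/117 in lowest terms: an exact hit needs N1·N3 = k·17 and N2·N4 = k·117 for one integer k, every count in [12, 96]; additionally prefer no 1:1 stage (N1 ≠ N2, N3 ≠ N4)
k = 1…11: no 1:1-free in-range split of k·17 and k·117 into factor pairs; take k = 12
k = 12: N1·N3 = 204 = 12·17, N2·N4 = 1404 = 18·78
achieved = 12·17/(18·78) = 17/117; |achieved − target| = 0 ≤ 17/11700 ✓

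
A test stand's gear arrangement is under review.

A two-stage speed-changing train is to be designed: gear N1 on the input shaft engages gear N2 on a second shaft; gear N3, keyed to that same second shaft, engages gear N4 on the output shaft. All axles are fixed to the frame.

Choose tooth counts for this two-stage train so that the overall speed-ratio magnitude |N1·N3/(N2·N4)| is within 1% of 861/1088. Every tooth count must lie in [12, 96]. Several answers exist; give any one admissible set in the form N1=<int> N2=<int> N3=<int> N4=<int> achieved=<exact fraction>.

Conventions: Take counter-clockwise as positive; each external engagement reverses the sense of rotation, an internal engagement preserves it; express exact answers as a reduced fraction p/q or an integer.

2-stage fixed-axis compound train for ratio 861/1088
target = 861/1088 in lowest terms: an exact hit needs N1·N3 = k·861 and N2·N4 = k·1088 for one integer k, every count in [12, 96]; additionally prefer no 1:1 stage (N1 ≠ N2, N3 ≠ N4)
k = 1: N1·N3 = 861 = 21·41, N2·N4 = 1088 = 16·68
achieved = 21·41/(16·68) = 861/1088; |achieved − target| = 0 ≤ 861/108800 ✓

N1=21 N2=16 N3=41 N4=68 achieved=861/1088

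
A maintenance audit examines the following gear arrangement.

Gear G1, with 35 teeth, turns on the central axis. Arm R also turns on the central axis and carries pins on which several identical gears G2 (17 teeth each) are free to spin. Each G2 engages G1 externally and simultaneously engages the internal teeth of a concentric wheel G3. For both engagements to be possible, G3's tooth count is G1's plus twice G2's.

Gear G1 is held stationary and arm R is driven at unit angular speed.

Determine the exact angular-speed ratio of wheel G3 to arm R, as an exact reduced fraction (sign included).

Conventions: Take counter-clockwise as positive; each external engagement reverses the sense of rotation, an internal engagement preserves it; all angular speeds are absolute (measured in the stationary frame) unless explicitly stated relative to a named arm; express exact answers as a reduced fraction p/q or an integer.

104/69

class = planetary set [G3 = 35+2·17 = 69; Willis about the carrier]
ring teeth: 35 + 2·17 = 69
35(ω_sun−ω_arm) = −69(ω_ring−ω_arm),  ω_sun = 0, ω_arm = 1
ω_ring = 1 − (35/69)(0−1) = 104/69
ω_out/ω_in = 104/69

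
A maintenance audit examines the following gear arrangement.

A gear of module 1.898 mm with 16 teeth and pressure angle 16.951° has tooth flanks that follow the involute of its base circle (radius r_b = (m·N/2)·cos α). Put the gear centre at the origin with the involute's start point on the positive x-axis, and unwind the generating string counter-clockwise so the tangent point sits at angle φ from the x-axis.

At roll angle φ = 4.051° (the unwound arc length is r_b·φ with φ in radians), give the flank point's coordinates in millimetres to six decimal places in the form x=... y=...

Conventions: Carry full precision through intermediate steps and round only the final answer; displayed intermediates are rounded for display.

topology: single-mesh involute geometry — m = 1.898, N = 16
pitch radius r_p = m·N/2 = 1.898·16/2 = 15.184000
base radius r_b = r_p·cos α = 15.184000·cos 16.951° = 14.524323
roll angle φ = 4.051° = 0.07070329 rad
x = r_b·(cos φ + φ·sin φ) = 14.560581
y = r_b·(sin φ − φ·cos φ) = 0.001710

x=14.560581 y=0.001710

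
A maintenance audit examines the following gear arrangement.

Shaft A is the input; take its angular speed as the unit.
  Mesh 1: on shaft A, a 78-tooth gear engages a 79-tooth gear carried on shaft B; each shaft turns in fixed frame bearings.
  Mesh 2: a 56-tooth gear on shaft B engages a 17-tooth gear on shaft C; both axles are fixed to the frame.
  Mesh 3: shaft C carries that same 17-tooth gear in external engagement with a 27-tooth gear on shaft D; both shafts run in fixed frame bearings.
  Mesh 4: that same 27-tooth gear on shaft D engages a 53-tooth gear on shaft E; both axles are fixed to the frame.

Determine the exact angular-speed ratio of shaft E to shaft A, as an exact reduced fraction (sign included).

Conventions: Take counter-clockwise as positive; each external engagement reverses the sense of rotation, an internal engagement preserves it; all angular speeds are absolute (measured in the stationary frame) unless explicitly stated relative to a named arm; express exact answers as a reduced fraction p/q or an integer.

4368/4187

class = fixed-axis compound train [4 meshes; 4 ratios multiply, 4 sense flips]
mesh 1 [78T→79T]: running ratio 78/79, sense −
mesh 2 [56T→17T]: running ratio 4368/1343, sense +
mesh 3 [17T→27T]: running ratio 1456/711, sense −
mesh 4 [27T→53T]: running ratio 4368/4187, sense +
ω_out/ω_in = 4368/4187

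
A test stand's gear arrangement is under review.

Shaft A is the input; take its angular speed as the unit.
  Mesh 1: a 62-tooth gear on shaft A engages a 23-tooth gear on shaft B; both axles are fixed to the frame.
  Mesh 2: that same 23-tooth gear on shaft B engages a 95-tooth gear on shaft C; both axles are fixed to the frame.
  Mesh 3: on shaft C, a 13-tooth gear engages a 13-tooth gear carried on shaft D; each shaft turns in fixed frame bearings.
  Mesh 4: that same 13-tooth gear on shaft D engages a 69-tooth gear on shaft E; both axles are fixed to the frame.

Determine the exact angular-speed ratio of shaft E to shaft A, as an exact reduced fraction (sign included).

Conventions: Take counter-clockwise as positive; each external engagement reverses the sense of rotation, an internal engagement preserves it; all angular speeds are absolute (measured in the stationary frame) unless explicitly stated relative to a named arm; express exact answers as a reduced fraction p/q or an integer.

806/6555

class = fixed-axis compound train [4 meshes; 4 ratios multiply, 4 sense flips]
mesh 1 [62T→23T]: running ratio 62/23, sense −
mesh 2 [23T→95T]: running ratio 62/95, sense +
mesh 3 [13T→13T]: running ratio 62/95, sense −
mesh 4 [13T→69T]: running ratio 806/6555, sense +
ω_out/ω_in = 806/6555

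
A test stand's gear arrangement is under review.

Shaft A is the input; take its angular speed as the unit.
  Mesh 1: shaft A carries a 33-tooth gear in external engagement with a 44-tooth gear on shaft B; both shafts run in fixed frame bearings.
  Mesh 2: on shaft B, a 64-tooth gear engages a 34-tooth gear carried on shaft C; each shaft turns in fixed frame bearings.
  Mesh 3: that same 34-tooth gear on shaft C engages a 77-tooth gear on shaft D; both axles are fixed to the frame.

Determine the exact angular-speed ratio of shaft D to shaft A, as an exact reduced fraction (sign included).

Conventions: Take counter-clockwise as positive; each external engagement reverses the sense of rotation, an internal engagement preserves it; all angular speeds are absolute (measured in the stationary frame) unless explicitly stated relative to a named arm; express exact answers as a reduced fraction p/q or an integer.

-48/77

class = fixed-axis compound train [3 meshes; 3 ratios multiply, 3 sense flips]
mesh 1 [33T→44T]: running ratio 3/4, sense −
mesh 2 [64T→34T]: running ratio 24/17, sense +
mesh 3 [34T→77T]: running ratio 48/77, sense −
ω_out/ω_in = -48/77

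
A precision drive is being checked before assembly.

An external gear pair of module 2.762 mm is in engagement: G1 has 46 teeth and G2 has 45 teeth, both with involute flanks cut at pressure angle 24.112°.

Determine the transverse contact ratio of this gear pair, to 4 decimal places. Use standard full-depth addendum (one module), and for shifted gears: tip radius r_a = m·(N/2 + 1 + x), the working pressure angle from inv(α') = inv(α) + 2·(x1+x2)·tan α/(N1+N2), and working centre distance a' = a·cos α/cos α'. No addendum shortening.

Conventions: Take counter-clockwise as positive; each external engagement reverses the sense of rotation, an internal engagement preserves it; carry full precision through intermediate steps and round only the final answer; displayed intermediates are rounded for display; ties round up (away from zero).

recognized (one external pair, fixed centres): single-mesh tooth geometry, m = 2.762, N1 = 46, N2 = 45
base radii: r_b1 = 57.983270, r_b2 = 56.722764
tip radii: r_a1 = 66.288000, r_a2 = 64.907000
no profile shift: α' = α, a' = a
action lengths: √(r_a1²−r_b1²) = 32.125369, √(r_a2²−r_b2²) = 31.550700
base pitch p_b = π·m·cos α = 7.919992
CR = (32.125369 + 31.550700 − 125.671000·sin 24.11200°)/7.919992 = 1.557672
contact ratio ≈ 1.5577

1.5577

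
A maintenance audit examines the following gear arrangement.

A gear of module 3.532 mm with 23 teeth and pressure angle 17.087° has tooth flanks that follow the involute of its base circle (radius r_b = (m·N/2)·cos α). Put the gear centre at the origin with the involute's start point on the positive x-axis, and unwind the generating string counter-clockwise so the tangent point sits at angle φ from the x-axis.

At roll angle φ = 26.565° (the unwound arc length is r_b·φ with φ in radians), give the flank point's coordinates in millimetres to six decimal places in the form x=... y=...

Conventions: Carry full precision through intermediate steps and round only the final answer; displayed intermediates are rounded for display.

x=42.776587 y=1.262374

recognized (one wheel, involute flank): single-mesh tooth geometry, m = 3.532, N = 23
pitch radius r_p = m·N/2 = 3.532·23/2 = 40.618000
base radius r_b = r_p·cos α = 40.618000·cos 17.087° = 38.825110
roll angle φ = 26.565° = 0.46364672 rad
x = r_b·(cos φ + φ·sin φ) = 42.776587
y = r_b·(sin φ − φ·cos φ) = 1.262374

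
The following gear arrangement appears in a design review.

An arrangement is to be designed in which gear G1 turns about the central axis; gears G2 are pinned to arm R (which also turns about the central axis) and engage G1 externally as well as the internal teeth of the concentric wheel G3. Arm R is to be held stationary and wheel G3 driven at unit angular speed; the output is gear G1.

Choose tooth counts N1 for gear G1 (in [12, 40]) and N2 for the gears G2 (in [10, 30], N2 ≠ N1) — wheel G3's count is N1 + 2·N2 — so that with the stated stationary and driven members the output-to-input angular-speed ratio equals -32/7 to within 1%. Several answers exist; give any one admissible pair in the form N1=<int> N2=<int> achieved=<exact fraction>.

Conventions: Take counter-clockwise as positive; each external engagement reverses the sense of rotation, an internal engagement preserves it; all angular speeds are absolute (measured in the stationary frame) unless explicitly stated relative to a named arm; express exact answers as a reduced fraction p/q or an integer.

class = planetary set [ratio -32/7 wanted; Willis about the carrier]
Willis with ω_arm = 0: ω_sun/ω_ring = −N3/N1; set equal to -32/7  ⇒  N3/N1 = −(-32/7) = 32/7
N3 = N1 + 2·N2  ⇒  N2/N1 = (N3/N1 − 1)/2 = (32/7 − 1)/2 = 25/14
smallest multiple with N1 ≥ 12 and N2 ≥ 10: k = 1  ⇒  N1 = 1·14 = 14, N2 = 1·25 = 25 (N1 ≤ 40, N2 ≤ 30, N2 ≠ N1 ✓), N3 = 14 + 2·25 = 64
check: −N3/N1 with N1 = 14, N3 = 64 gives -32/7; |achieved − target| = 0 ≤ 8/175 ✓

N1=14 N2=25 achieved=-32/7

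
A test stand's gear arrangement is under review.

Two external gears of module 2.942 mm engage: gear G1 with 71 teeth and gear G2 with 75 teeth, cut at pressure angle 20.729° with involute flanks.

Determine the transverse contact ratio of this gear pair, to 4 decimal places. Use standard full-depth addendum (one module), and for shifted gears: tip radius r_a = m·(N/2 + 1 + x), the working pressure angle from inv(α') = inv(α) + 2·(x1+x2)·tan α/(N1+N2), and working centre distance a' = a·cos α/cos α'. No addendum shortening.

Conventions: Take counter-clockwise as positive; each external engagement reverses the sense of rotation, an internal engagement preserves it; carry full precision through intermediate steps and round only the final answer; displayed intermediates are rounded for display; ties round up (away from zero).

1.7710

topology: single-mesh involute geometry — m = 2.942, 71T/75T pair
base radii: r_b1 = 97.680012, r_b2 = 103.183111
tip radii: r_a1 = 107.383000, r_a2 = 113.267000
no profile shift: α' = α, a' = a
action lengths: √(r_a1²−r_b1²) = 44.606322, √(r_a2²−r_b2²) = 46.718934
base pitch p_b = π·m·cos α = 8.644248
CR = (44.606322 + 46.718934 − 214.766000·sin 20.72900°)/8.644248 = 1.771028
contact ratio ≈ 1.7710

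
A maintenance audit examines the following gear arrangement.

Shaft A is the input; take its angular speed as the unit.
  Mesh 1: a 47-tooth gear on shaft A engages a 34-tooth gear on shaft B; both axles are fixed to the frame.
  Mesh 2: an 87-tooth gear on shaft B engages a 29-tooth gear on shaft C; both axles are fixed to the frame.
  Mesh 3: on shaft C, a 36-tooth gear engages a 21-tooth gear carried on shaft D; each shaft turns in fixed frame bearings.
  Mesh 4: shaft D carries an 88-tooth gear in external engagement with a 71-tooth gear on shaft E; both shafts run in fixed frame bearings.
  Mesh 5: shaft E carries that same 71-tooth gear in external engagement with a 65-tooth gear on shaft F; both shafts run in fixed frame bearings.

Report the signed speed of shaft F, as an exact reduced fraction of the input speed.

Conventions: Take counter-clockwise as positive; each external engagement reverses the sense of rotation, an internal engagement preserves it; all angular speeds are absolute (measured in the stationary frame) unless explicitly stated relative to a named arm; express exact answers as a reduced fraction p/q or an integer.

5-mesh fixed-axis compound train (all bearings frame-fixed)
mesh 1 [47T→34T]: |ω|/ω_in = 1×47/34 = 47/34, sense flips to −
mesh 2 [87T→29T]: |ω|/ω_in = (47/34)×87/29 = 141/34, sense flips to +
mesh 3 [36T→21T]: |ω|/ω_in = (141/34)×36/21 = 846/119, sense flips to −
mesh 4 [88T→71T]: |ω|/ω_in = (846/119)×88/71 = 74448/8449, sense flips to +
mesh 5 [71T→65T]: |ω|/ω_in = (74448/8449)×71/65 = 74448/7735, sense flips to −
signed output speed (× input speed) = -74448/7735

-74448/7735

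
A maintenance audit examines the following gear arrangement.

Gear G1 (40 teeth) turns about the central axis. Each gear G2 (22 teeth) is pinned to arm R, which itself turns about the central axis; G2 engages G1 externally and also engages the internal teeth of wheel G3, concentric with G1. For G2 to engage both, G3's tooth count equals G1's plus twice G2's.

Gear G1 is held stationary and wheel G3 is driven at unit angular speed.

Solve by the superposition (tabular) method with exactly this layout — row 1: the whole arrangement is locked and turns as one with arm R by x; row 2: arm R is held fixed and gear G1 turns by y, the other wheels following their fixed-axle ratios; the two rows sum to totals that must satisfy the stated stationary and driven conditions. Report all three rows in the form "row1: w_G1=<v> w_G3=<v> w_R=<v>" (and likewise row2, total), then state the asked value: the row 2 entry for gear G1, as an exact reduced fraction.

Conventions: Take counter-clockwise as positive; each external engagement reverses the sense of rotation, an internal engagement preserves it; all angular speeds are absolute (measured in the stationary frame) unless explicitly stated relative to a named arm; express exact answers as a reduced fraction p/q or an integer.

row1: w_G1=21/31 w_G3=21/31 w_R=21/31
row2: w_G1=-21/31 w_G3=10/31 w_R=0
total: w_G1=0 w_G3=1 w_R=21/31
asked value: -21/31

topology: planetary set — G1 40T / G2 22T / G3 84T, arm = carrier (Willis)
superposition row 1 [locked train]: every member turns x
superposition row 2 [arm held]: sun y, ring −(40/84)·y, arm 0
boundary: total ω_sun = x + y = 0 and total ω_ring = x − (40/84)·y = 1  ⇒  y = -21/31, x = 21/31
row 2 ring = −(40/84)·(-21/31) = 10/31
totals (row 1 + row 2): sun 21/31 + (-21/31) = 0, ring 21/31 + 10/31 = 1, arm 21/31 + 0 = 21/31
asked cell (row2, sun) = -21/31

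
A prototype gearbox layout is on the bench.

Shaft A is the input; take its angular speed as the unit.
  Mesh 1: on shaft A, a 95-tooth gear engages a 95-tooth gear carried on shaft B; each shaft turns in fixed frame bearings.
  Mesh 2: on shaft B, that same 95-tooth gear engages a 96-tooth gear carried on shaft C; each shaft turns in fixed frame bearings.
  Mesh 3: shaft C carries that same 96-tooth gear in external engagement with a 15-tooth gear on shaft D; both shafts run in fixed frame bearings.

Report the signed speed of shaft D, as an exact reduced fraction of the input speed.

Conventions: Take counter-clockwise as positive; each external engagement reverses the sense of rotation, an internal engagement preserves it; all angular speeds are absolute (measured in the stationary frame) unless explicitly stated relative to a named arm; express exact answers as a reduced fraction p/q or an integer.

3-mesh fixed-axis compound train (all bearings frame-fixed)
mesh 1 [95T→95T]: |ω|/ω_in = 1×95/95 = 1, sense flips to −
mesh 2 [95T→96T]: |ω|/ω_in = 1×95/96 = 95/96, sense flips to +
mesh 3 [96T→15T]: |ω|/ω_in = (95/96)×96/15 = 19/3, sense flips to −
signed output speed (× input speed) = -19/3

-19/3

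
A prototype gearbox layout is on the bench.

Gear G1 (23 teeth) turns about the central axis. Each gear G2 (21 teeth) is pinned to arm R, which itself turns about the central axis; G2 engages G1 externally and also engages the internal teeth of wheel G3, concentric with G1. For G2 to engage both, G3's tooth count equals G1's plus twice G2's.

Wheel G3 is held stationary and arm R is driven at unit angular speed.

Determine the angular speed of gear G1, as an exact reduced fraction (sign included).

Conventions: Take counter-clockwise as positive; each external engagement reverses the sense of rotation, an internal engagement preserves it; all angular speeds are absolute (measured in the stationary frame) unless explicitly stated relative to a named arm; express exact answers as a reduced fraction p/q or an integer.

88/23

topology: planetary set — G1 23T / G2 21T / G3 65T, arm = carrier (Willis)
ring teeth: 23 + 2·21 = 65
23(ω_sun−ω_arm) = −65(ω_ring−ω_arm),  ω_ring = 0, ω_arm = 1
ω_sun = 1 − (65/23)(0−1) = 88/23
exact speed ratio = 88/23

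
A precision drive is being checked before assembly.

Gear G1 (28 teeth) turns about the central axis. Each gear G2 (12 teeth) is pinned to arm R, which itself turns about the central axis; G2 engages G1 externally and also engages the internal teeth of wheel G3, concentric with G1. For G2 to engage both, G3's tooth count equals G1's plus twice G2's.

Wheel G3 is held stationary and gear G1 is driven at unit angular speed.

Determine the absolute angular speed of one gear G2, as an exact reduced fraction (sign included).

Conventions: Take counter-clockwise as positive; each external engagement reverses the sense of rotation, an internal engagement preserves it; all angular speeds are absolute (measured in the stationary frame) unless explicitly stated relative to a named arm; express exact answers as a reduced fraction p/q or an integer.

planetary set (28T centre, 12T on arm, 52T internal) — Willis relation
ring teeth: 28 + 2·12 = 52
28(ω_sun−ω_arm) = −52(ω_ring−ω_arm),  ω_ring = 0, ω_sun = 1
28(1−ω_arm) = −52(0−ω_arm)  ⇒  80·ω_arm = 28  ⇒  ω_arm = 7/20
sun–planet mesh: 28·(1−7/20) = −12·(ω_p−ω_arm)  ⇒  ω_p−ω_arm = -91/60
ω_p = 7/20 − 91/60 = -7/6
exact speed ratio = -7/6

-7/6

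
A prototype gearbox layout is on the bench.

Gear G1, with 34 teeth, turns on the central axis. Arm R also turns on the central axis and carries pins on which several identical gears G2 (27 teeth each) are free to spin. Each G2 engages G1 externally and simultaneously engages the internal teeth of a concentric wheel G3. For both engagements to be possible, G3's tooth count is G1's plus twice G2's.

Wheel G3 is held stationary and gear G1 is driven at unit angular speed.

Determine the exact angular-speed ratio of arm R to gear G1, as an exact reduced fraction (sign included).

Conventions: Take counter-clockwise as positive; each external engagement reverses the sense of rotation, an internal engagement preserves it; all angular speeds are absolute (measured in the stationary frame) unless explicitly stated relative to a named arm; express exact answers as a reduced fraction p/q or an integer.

class = planetary set [G3 = 34+2·27 = 88; Willis about the carrier]
ring teeth: 34 + 2·27 = 88
34(ω_sun−ω_arm) = −88(ω_ring−ω_arm),  ω_ring = 0, ω_sun = 1
34(1−ω_arm) = −88(0−ω_arm)  ⇒  122·ω_arm = 34  ⇒  ω_arm = 17/61
ω_out/ω_in = 17/61

17/61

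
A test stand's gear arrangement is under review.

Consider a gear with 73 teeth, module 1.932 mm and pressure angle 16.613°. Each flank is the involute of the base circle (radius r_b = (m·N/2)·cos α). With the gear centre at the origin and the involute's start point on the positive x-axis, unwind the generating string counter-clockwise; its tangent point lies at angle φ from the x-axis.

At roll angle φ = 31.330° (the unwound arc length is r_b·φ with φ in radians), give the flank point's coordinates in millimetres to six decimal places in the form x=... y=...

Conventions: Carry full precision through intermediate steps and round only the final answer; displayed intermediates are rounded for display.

single-mesh involute tooth geometry (73T wheel at module 1.932)
pitch radius r_p = m·N/2 = 1.932·73/2 = 70.518000
base radius r_b = r_p·cos α = 70.518000·cos 16.613° = 67.574419
roll angle φ = 31.330° = 0.54681165 rad
x = r_b·(cos φ + φ·sin φ) = 76.934178
y = r_b·(sin φ − φ·cos φ) = 3.573821

x=76.934178 y=3.573821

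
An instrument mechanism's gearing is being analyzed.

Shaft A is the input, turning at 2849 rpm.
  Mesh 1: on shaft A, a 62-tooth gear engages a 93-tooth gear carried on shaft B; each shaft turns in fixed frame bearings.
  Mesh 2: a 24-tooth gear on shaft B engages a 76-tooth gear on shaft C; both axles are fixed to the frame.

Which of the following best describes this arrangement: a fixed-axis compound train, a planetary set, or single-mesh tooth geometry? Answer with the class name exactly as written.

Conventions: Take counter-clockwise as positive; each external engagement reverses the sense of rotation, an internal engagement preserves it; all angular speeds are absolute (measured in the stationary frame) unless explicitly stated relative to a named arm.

fixed-axis compound train

2-mesh fixed-axis compound train (all bearings frame-fixed)
classification: fixed-axis compound train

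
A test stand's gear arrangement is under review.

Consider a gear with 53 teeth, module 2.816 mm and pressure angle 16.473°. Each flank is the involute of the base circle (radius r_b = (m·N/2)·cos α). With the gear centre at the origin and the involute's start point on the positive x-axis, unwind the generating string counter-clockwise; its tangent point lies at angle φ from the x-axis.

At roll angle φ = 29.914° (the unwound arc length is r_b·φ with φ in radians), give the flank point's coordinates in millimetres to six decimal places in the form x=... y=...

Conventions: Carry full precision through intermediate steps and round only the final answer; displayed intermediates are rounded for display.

x=80.659549 y=3.303130

single-mesh involute tooth geometry (53T wheel at module 2.816)
pitch radius r_p = m·N/2 = 2.816·53/2 = 74.624000
base radius r_b = r_p·cos α = 74.624000·cos 16.473° = 71.560944
roll angle φ = 29.914° = 0.52209779 rad
x = r_b·(cos φ + φ·sin φ) = 80.659549
y = r_b·(sin φ − φ·cos φ) = 3.303130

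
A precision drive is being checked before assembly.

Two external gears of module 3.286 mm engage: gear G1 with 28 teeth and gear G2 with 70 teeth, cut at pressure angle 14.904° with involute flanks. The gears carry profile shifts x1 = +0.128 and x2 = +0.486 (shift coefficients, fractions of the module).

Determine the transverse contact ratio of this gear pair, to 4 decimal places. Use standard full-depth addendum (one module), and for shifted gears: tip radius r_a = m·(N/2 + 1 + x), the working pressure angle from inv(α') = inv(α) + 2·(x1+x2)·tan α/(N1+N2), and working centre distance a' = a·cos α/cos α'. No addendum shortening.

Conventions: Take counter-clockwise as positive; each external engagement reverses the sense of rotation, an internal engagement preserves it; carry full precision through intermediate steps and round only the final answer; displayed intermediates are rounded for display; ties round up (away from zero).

class = single-mesh tooth geometry [involute pair 28T × 70T, m = 3.286]
base radii: r_b1 = 44.456339, r_b2 = 111.140848
tip radii: r_a1 = 49.710608, r_a2 = 119.892996
inv(α') = inv(14.904°) + 2·(+0.128+0.486)·tan α/(28+70) = 0.00936539  ⇒  α' = 17.20616°
a' = a·cos α / cos α' = 161.0140·cos 14.904°/cos 17.20616° = 162.886939
action lengths: √(r_a1²−r_b1²) = 22.243616, √(r_a2²−r_b2²) = 44.967126
base pitch p_b = π·m·cos α = 9.975979
CR = (22.243616 + 44.967126 − 162.886939·sin 17.20616°)/9.975979 = 1.907284
contact ratio ≈ 1.9073

1.9073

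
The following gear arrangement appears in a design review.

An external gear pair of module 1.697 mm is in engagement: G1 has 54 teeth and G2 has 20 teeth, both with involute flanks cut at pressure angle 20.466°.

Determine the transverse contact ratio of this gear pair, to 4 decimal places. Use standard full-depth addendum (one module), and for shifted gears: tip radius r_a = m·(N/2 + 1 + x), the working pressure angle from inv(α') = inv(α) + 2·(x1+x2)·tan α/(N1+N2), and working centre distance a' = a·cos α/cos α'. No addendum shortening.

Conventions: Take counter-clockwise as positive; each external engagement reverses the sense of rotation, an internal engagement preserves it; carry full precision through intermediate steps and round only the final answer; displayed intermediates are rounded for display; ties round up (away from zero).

1.6418

recognized (one external pair, fixed centres): single-mesh tooth geometry, m = 1.697, N1 = 54, N2 = 20
base radii: r_b1 = 42.926897, r_b2 = 15.898851
tip radii: r_a1 = 47.516000, r_a2 = 18.667000
no profile shift: α' = α, a' = a
action lengths: √(r_a1²−r_b1²) = 20.372818, √(r_a2²−r_b2²) = 9.781791
base pitch p_b = π·m·cos α = 4.994771
CR = (20.372818 + 9.781791 − 62.789000·sin 20.46600°)/4.994771 = 1.641785
contact ratio ≈ 1.6418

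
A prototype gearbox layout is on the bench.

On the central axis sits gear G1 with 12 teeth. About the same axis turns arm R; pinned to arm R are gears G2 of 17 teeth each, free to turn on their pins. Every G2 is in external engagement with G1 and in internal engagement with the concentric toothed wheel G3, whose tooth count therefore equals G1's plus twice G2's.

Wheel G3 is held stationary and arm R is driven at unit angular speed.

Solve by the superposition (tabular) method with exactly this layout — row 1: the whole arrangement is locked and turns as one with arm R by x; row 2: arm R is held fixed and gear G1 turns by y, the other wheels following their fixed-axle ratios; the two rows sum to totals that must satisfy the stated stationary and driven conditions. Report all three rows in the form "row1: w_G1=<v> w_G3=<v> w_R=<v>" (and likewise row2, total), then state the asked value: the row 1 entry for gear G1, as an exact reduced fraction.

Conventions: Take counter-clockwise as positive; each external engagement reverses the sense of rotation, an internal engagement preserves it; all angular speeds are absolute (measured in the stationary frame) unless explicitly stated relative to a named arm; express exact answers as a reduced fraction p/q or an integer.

class = planetary set [G3 = 12+2·17 = 46; Willis about the carrier]
superposition row 1 [locked train]: every member turns x
superposition row 2 [arm held]: sun y, ring −(12/46)·y, arm 0
boundary: total ω_ring = x − (12/46)·y = 0 and total ω_arm = x = 1  ⇒  y = 23/6, x = 1
row 2 ring = −(12/46)·23/6 = -1
totals (row 1 + row 2): sun 1 + 23/6 = 29/6, ring 1 + (-1) = 0, arm 1 + 0 = 1
asked cell (row1, sun) = 1

row1: w_G1=1 w_G3=1 w_R=1
row2: w_G1=23/6 w_G3=-1 w_R=0
total: w_G1=29/6 w_G3=0 w_R=1
asked value: 1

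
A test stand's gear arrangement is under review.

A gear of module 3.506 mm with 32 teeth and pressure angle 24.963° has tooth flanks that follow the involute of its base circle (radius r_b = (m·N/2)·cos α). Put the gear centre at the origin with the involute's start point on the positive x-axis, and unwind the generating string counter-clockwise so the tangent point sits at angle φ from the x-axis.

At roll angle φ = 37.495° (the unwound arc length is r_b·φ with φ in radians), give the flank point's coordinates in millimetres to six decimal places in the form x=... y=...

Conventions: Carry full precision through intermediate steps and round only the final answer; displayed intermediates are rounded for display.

single-mesh involute tooth geometry (32T wheel at module 3.506)
pitch radius r_p = m·N/2 = 3.506·32/2 = 56.096000
base radius r_b = r_p·cos α = 56.096000·cos 24.963° = 50.855540
roll angle φ = 37.495° = 0.65441120 rad
x = r_b·(cos φ + φ·sin φ) = 60.606656
y = r_b·(sin φ − φ·cos φ) = 4.550458

x=60.606656 y=4.550458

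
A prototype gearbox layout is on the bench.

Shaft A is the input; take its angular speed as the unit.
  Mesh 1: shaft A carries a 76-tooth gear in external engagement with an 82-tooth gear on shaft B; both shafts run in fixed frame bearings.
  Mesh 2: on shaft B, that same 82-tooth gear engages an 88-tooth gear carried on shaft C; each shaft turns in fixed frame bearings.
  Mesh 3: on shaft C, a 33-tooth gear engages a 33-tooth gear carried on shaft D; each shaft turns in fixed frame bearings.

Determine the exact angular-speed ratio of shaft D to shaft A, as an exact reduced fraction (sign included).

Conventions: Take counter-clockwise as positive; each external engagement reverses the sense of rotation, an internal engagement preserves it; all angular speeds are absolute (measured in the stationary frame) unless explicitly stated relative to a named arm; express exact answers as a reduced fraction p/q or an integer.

-19/22

class = fixed-axis compound train [3 meshes; 3 ratios multiply, 3 sense flips]
mesh 1 [76T→82T]: running ratio 38/41, sense −
mesh 2 [82T→88T]: running ratio 19/22, sense +
mesh 3 [33T→33T]: running ratio 19/22, sense −
ω_out/ω_in = -19/22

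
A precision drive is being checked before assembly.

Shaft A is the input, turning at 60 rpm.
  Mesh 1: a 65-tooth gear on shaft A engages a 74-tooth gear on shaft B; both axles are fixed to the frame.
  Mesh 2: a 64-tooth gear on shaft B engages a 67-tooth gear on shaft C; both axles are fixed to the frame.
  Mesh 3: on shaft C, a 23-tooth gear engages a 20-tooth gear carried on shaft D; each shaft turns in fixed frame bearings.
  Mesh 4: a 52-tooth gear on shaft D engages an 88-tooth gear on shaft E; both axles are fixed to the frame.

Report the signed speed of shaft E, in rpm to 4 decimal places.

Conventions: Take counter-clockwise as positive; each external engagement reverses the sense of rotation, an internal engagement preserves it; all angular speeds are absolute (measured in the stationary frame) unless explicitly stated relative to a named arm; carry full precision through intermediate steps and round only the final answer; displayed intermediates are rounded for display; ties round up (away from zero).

4-mesh fixed-axis compound train (all bearings frame-fixed)
mesh 1 [65T→74T]: ω = 60.0000×65/74 = 52.7027 rpm, sense flips to −
mesh 2 [64T→67T]: ω = 52.7027×64/67 = 50.3429 rpm, sense flips to +
mesh 3 [23T→20T]: ω = 50.3429×23/20 = 57.8943 rpm, sense flips to −
mesh 4 [52T→88T]: ω = 57.8943×52/88 = 34.2103 rpm, sense flips to +
signed output speed = +34.2103 rpm

+34.2103 rpm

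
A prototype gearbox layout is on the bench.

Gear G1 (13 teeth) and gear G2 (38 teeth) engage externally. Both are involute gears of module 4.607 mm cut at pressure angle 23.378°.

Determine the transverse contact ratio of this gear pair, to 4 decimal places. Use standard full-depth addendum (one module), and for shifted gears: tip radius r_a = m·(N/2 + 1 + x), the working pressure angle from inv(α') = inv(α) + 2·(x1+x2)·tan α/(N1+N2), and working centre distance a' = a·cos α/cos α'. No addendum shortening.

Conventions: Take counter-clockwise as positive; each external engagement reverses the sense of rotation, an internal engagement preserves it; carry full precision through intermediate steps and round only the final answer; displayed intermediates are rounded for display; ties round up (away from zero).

recognized (one external pair, fixed centres): single-mesh tooth geometry, m = 4.607, N1 = 13, N2 = 38
base radii: r_b1 = 27.487186, r_b2 = 80.347158
tip radii: r_a1 = 34.552500, r_a2 = 92.140000
no profile shift: α' = α, a' = a
action lengths: √(r_a1²−r_b1²) = 20.936329, √(r_a2²−r_b2²) = 45.101151
base pitch p_b = π·m·cos α = 13.285160
CR = (20.936329 + 45.101151 − 117.478500·sin 23.37800°)/13.285160 = 1.461973
contact ratio ≈ 1.4620

1.4620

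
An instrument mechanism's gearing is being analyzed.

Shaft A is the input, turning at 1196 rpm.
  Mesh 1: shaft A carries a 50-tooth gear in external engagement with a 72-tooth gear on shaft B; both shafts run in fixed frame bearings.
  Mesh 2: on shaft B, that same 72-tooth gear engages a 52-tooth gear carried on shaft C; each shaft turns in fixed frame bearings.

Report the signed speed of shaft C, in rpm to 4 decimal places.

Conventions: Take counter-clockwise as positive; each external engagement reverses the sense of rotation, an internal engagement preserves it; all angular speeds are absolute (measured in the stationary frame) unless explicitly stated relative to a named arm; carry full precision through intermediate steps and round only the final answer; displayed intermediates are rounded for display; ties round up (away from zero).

class = fixed-axis compound train [2 meshes; 2 ratios multiply, 2 sense flips]
mesh 1 [50T→72T]: ω = 1196.0000×50/72 = 830.5556 rpm, sense flips to −
mesh 2 [72T→52T]: ω = 830.5556×72/52 = 1150.0000 rpm, sense flips to +
signed output speed = +1150.0000 rpm

+1150.0000 rpm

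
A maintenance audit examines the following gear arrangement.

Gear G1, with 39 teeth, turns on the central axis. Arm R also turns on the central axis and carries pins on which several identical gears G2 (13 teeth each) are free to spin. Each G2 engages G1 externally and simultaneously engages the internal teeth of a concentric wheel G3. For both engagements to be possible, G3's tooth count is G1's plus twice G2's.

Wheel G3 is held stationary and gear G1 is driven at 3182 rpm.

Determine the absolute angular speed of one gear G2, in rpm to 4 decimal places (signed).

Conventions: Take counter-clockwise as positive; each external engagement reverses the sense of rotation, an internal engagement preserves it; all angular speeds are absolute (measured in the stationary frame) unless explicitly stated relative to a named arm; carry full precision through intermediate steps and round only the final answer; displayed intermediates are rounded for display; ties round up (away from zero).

topology: planetary set — G1 39T / G2 13T / G3 65T, arm = carrier (Willis)
normalise by the input: solve with ω_sun = 1, then scale by 3182 rpm
ring teeth: 39 + 2·13 = 65
39(ω_sun−ω_arm) = −65(ω_ring−ω_arm),  ω_ring = 0, ω_sun = 1
39(1−ω_arm) = −65(0−ω_arm)  ⇒  104·ω_arm = 39  ⇒  ω_arm = 3/8
sun–planet mesh: 39·(1−3/8) = −13·(ω_p−ω_arm)  ⇒  ω_p−ω_arm = -15/8
ω_p = 3/8 − 15/8 = -3/2
scale: ω_p = -3/2 × 3182 rpm = -4773.0000 rpm

-4773.0000 rpm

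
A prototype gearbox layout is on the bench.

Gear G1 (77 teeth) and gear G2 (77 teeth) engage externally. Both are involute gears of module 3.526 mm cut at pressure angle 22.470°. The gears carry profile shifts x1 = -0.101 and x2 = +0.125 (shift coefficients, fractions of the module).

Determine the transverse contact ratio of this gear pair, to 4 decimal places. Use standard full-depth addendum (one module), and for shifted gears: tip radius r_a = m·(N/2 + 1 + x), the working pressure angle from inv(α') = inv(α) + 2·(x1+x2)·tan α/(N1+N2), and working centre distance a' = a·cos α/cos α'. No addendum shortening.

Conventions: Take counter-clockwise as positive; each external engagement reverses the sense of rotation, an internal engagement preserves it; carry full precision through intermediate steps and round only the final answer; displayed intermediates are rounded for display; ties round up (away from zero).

recognized (one external pair, fixed centres): single-mesh tooth geometry, m = 3.526, N1 = 77, N2 = 77
base radii: r_b1 = 125.444754, r_b2 = 125.444754
tip radii: r_a1 = 138.920874, r_a2 = 139.717750
inv(α') = inv(22.470°) + 2·(-0.101+0.125)·tan α/(77+77) = 0.02155369  ⇒  α' = 22.51309°
a' = a·cos α / cos α' = 271.5020·cos 22.470°/cos 22.51309° = 271.586547
action lengths: √(r_a1²−r_b1²) = 59.687712, √(r_a2²−r_b2²) = 61.519618
base pitch p_b = π·m·cos α = 10.236268
CR = (59.687712 + 61.519618 − 271.586547·sin 22.51309°)/10.236268 = 1.682093
contact ratio ≈ 1.6821

1.6821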